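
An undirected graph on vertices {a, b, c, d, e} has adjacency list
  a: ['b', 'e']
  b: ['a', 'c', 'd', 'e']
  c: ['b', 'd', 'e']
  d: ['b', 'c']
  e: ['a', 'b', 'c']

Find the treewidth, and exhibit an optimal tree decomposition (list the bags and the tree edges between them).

Every bag has size at most 3, so the width is 3 − 1 = 2 and tw(G) ≤ 2. On the other hand G contains the 3-clique {b, c, d}. A clique must lie in a single bag of any decomposition, so no decomposition can have width below 2. The upper and lower bounds meet at 2, so that is the treewidth.

Treewidth 2.
One optimal decomposition is:
Bags: B1 = {a, b, e}  B2 = {b, c, e}  B3 = {b, c, d}
Tree: B1–B2, B2–B3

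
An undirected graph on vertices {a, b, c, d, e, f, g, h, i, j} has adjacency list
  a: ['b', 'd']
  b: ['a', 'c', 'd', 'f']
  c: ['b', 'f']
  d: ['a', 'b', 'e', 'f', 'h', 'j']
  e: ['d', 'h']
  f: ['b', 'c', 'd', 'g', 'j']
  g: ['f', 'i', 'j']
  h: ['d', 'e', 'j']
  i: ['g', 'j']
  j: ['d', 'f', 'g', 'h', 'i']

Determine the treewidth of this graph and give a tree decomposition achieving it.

Treewidth 2.
One such decomposition:
Bags: B1 = {d, f, j}  B2 = {d, h, j}  B3 = {b, d, f}  B4 = {f, g, j}  B5 = {a, b, d}  B6 = {d, e, h}  B7 = {g, i, j}  B8 = {b, c, f}
Tree: B1–B2, B1–B3, B1–B4, B3–B5, B2–B6, B4–B7, B3–B8

The largest bag has 3 vertices, giving width 2; this decomposition certifies tw(G) ≤ 2. On the other hand G contains the 3-clique {a, b, d}. A clique must lie in a single bag of any decomposition, so no decomposition can have width below 2. Therefore the treewidth is 2.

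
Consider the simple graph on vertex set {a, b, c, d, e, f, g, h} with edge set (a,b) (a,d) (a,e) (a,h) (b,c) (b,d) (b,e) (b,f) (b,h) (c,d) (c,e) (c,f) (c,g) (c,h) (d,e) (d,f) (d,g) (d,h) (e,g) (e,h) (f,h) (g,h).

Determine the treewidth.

A width-4 tree decomposition is:
Bags: B1 = {b, c, d, e, h}  B2 = {b, c, d, f, h}  B3 = {a, b, d, e, h}  B4 = {c, d, e, g, h}
Tree: B1–B2, B1–B3, B1–B4
Every bag has size at most 5, so the width is 5 − 1 = 4 and tw(G) ≤ 4. For the lower bound, the 5 vertices {c, d, e, g, h} are pairwise adjacent, and any tree decomposition puts a clique entirely inside one bag — forcing width ≥ 4. Therefore the treewidth is 4.

4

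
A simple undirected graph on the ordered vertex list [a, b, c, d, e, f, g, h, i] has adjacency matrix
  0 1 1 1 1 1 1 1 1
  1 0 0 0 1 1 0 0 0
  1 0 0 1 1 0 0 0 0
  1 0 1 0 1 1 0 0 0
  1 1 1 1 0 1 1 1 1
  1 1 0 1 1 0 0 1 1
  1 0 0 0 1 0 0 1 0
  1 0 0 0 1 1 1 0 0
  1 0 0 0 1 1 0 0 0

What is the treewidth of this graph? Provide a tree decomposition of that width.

Treewidth 3.
One such decomposition:
Bags: B1 = {a, e, f, h}  B2 = {a, e, g, h}  B3 = {a, e, f, i}  B4 = {a, d, e, f}  B5 = {a, b, e, f}  B6 = {a, c, d, e}
Tree: B1–B2, B1–B3, B1–B4, B4–B5, B4–B6

Every bag has size at most 4, so the width is 4 − 1 = 3 and tw(G) ≤ 3. Conversely, {a, e, g, h} is a clique of size 4, and the vertices of any clique must share a bag in every tree decomposition; so some bag has ≥ 4 vertices and tw(G) ≥ 3. Combining the bounds, tw(G) = 3.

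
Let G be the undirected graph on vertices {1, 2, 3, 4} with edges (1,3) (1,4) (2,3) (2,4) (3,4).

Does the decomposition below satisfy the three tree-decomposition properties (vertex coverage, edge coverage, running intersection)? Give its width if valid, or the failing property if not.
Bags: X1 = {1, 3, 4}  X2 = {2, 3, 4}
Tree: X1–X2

Yes; width 2.

Checking the three conditions: (i) the bags cover all of {1, 2, 3, 4}; (ii) for each edge, some bag contains both endpoints; (iii) the bags containing any fixed vertex form a subtree. All hold, so the decomposition is valid with width 3 − 1 = 2.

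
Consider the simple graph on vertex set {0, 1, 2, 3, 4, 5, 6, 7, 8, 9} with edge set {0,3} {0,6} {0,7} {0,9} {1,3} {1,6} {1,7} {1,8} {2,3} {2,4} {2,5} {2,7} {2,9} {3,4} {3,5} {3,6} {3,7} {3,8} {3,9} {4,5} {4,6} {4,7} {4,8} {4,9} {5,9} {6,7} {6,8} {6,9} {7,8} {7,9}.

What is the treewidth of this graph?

A width-4 tree decomposition is:
Bags: B1 = {3, 4, 6, 7, 9}  B2 = {3, 4, 6, 7, 8}  B3 = {2, 3, 4, 7, 9}  B4 = {0, 3, 6, 7, 9}  B5 = {2, 3, 4, 5, 9}  B6 = {1, 3, 6, 7, 8}
Tree: B1–B2, B1–B3, B1–B4, B3–B5, B2–B6
Each bag holds 5 vertices, so the decomposition has width 4, which upper-bounds the treewidth. On the other hand G contains the 5-clique {2, 3, 4, 5, 9}. A clique must lie in a single bag of any decomposition, so no decomposition can have width below 4. Hence tw(G) = 4 exactly.

4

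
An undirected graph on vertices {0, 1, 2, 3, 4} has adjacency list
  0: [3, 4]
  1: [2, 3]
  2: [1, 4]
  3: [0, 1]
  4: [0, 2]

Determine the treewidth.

2

A width-2 tree decomposition is:
Bags: B1 = {0, 2, 4}  B2 = {0, 2, 3}  B3 = {1, 2, 3}
Tree: B1–B2, B2–B3
The largest bag has 3 vertices, giving width 2; this decomposition certifies tw(G) ≤ 2. The edges 2–4–0–3–1–2 form a cycle, so G is not a tree and its treewidth is at least 2. Combining the bounds, tw(G) = 2.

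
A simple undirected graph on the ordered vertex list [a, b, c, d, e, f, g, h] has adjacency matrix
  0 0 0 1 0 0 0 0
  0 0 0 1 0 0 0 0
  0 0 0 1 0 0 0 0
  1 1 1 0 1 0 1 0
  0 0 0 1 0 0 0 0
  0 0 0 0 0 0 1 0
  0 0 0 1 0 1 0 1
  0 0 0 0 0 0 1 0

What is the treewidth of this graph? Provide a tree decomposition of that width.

Treewidth 1.
Bags: B1 = {d, g}  B2 = {b, d}  B3 = {c, d}  B4 = {f, g}  B5 = {d, e}  B6 = {a, d}  B7 = {g, h}
Tree: B1–B2, B1–B3, B1–B4, B1–B5, B3–B6, B1–B7

The largest bag has 2 vertices, giving width 1; this decomposition certifies tw(G) ≤ 1. Since G has at least one edge (e.g. d–g), it is not an edgeless graph, so tw(G) ≥ 1. Therefore the treewidth is 1.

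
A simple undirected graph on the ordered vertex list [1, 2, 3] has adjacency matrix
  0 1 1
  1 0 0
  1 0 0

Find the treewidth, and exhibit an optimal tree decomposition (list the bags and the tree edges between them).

Treewidth 1.
One optimal decomposition is:
Bags: B1 = {1, 3}  B2 = {1, 2}
Tree: B1–B2

Each bag holds 2 vertices, so the decomposition has width 1, which upper-bounds the treewidth. Since G has at least one edge (e.g. 1–3), it is not an edgeless graph, so tw(G) ≥ 1. Hence tw(G) = 1 exactly.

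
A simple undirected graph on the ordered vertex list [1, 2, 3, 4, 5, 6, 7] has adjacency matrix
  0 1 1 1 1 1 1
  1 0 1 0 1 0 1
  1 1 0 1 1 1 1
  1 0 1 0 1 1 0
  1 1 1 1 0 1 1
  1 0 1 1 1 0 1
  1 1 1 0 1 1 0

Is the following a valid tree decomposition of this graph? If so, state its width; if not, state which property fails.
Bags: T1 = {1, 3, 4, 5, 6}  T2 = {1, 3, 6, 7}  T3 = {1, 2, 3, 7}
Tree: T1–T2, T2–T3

No — edge (5,7) lies in no bag.

A tree decomposition must satisfy three properties: every vertex lies in some bag; for every edge, both endpoints lie together in some bag; and for every vertex, the bags containing it form a connected subtree. Here edge (5,7) lies in no bag, so the decomposition is invalid.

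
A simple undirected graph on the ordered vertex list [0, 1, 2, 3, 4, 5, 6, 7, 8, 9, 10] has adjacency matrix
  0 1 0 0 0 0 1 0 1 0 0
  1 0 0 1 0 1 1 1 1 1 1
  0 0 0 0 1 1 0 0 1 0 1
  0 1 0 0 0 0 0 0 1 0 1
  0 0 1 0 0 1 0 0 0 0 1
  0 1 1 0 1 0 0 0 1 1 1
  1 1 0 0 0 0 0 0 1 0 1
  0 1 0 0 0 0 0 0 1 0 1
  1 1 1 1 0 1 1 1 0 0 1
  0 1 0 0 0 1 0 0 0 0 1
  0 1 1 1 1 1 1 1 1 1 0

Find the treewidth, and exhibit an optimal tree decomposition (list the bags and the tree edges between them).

The largest bag has 4 vertices, giving width 3; this decomposition certifies tw(G) ≤ 3. On the other hand G contains the 4-clique {0, 1, 6, 8}. A clique must lie in a single bag of any decomposition, so no decomposition can have width below 3. The upper and lower bounds meet at 3, so that is the treewidth.

Treewidth 3.
Bags: B1 = {2, 5, 8, 10}  B2 = {1, 5, 8, 10}  B3 = {1, 6, 8, 10}  B4 = {1, 7, 8, 10}  B5 = {1, 5, 9, 10}  B6 = {1, 3, 8, 10}  B7 = {0, 1, 6, 8}  B8 = {2, 4, 5, 10}
Tree: B1–B2, B2–B3, B3–B4, B2–B5, B3–B6, B3–B7, B1–B8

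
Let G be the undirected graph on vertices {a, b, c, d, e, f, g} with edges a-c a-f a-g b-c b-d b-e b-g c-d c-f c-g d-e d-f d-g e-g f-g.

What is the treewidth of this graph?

A width-3 tree decomposition is:
Bags: B1 = {b, c, d, g}  B2 = {c, d, f, g}  B3 = {a, c, f, g}  B4 = {b, d, e, g}
Tree: B1–B2, B2–B3, B1–B4
Each bag holds 4 vertices, so the decomposition has width 3, which upper-bounds the treewidth. For the lower bound, the 4 vertices {b, d, e, g} are pairwise adjacent, and any tree decomposition puts a clique entirely inside one bag — forcing width ≥ 3. Therefore the treewidth is 3.

3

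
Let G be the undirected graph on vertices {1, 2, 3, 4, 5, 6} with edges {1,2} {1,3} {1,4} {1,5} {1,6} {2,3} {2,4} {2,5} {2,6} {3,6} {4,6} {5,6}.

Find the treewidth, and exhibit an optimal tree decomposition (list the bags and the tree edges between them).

Treewidth 3.
Bags: B1 = {1, 2, 5, 6}  B2 = {1, 2, 3, 6}  B3 = {1, 2, 4, 6}
Tree: B1–B2, B2–B3

Each bag holds 4 vertices, so the decomposition has width 3, which upper-bounds the treewidth. For the lower bound, the 4 vertices {1, 2, 3, 6} are pairwise adjacent, and any tree decomposition puts a clique entirely inside one bag — forcing width ≥ 3. Hence tw(G) = 3 exactly.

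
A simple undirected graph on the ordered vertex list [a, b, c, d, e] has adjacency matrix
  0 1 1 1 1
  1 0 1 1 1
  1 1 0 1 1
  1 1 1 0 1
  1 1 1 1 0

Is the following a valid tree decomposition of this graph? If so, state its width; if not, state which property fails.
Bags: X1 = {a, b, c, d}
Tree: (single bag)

A tree decomposition must satisfy three properties: every vertex lies in some bag; for every edge, both endpoints lie together in some bag; and for every vertex, the bags containing it form a connected subtree. Here vertex e appears in no bag, so the decomposition is invalid.

No — vertex e appears in no bag.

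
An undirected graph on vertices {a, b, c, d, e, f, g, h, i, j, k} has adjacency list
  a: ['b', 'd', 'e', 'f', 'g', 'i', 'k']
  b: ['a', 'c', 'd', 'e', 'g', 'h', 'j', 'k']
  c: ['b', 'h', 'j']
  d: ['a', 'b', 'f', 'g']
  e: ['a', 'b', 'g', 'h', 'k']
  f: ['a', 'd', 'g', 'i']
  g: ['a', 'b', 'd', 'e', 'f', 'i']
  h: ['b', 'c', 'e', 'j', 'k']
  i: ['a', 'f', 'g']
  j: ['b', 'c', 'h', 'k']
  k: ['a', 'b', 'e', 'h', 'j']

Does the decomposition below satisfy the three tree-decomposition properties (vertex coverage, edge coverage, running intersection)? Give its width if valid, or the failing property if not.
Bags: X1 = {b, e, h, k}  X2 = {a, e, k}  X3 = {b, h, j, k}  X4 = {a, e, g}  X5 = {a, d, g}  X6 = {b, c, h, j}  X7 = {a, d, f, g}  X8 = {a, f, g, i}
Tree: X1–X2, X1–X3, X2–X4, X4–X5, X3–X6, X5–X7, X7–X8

A tree decomposition must satisfy three properties: every vertex lies in some bag; for every edge, both endpoints lie together in some bag; and for every vertex, the bags containing it form a connected subtree. Here edge (b,a) lies in no bag, so the decomposition is invalid.

No — edge (b,a) lies in no bag.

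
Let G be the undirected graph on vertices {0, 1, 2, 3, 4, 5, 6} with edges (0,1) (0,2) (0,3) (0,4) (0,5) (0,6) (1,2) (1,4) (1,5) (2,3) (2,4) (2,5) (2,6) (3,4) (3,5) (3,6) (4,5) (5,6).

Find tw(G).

A width-4 tree decomposition is:
Bags: B1 = {0, 2, 3, 4, 5}  B2 = {0, 1, 2, 4, 5}  B3 = {0, 2, 3, 5, 6}
Tree: B1–B2, B1–B3
The largest bag has 5 vertices, giving width 4; this decomposition certifies tw(G) ≤ 4. Conversely, {0, 1, 2, 4, 5} is a clique of size 5, and the vertices of any clique must share a bag in every tree decomposition; so some bag has ≥ 5 vertices and tw(G) ≥ 4. Combining the bounds, tw(G) = 4.

4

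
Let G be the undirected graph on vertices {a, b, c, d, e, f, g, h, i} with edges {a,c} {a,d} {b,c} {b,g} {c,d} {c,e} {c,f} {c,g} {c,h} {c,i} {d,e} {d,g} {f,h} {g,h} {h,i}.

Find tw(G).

A width-2 tree decomposition is:
Bags: B1 = {c, d, g}  B2 = {b, c, g}  B3 = {c, g, h}  B4 = {c, f, h}  B5 = {a, c, d}  B6 = {c, h, i}  B7 = {c, d, e}
Tree: B1–B2, B1–B3, B3–B4, B1–B5, B3–B6, B1–B7
The largest bag has 3 vertices, giving width 2; this decomposition certifies tw(G) ≤ 2. For the lower bound, the 3 vertices {c, d, g} are pairwise adjacent, and any tree decomposition puts a clique entirely inside one bag — forcing width ≥ 2. The upper and lower bounds meet at 2, so that is the treewidth.

2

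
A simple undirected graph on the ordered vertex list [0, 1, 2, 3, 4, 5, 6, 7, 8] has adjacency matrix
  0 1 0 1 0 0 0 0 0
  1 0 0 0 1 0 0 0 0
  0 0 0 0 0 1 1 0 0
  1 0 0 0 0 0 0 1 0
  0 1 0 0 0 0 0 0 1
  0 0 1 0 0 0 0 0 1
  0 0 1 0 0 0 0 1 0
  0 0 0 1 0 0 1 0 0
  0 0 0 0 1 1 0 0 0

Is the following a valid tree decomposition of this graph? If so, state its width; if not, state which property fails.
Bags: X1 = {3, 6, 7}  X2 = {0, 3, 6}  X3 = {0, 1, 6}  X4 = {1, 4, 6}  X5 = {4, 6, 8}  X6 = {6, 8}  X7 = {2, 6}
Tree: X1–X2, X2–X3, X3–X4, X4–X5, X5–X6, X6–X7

No — vertex 5 appears in no bag.

A tree decomposition must satisfy three properties: every vertex lies in some bag; for every edge, both endpoints lie together in some bag; and for every vertex, the bags containing it form a connected subtree. Here vertex 5 appears in no bag, so the decomposition is invalid.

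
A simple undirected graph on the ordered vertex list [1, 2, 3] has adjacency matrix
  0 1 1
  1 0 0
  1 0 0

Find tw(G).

1

A width-1 tree decomposition is:
Bags: B1 = {1, 3}  B2 = {1, 2}
Tree: B1–B2
Every bag has size at most 2, so the width is 2 − 1 = 1 and tw(G) ≤ 1. Since G has at least one edge (e.g. 3–1), it is not an edgeless graph, so tw(G) ≥ 1. The upper and lower bounds meet at 1, so that is the treewidth.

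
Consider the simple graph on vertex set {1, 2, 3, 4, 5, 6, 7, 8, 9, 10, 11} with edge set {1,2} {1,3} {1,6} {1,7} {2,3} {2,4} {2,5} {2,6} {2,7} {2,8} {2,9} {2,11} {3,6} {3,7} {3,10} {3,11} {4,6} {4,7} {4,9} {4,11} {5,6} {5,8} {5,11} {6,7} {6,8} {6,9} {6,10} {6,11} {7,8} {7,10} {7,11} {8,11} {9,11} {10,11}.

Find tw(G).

4

A width-4 tree decomposition is:
Bags: B1 = {2, 4, 6, 7, 11}  B2 = {2, 6, 7, 8, 11}  B3 = {2, 3, 6, 7, 11}  B4 = {2, 5, 6, 8, 11}  B5 = {2, 4, 6, 9, 11}  B6 = {3, 6, 7, 10, 11}  B7 = {1, 2, 3, 6, 7}
Tree: B1–B2, B2–B3, B2–B4, B1–B5, B3–B6, B3–B7
Every bag has size at most 5, so the width is 5 − 1 = 4 and tw(G) ≤ 4. On the other hand G contains the 5-clique {1, 2, 3, 6, 7}. A clique must lie in a single bag of any decomposition, so no decomposition can have width below 4. Combining the bounds, tw(G) = 4.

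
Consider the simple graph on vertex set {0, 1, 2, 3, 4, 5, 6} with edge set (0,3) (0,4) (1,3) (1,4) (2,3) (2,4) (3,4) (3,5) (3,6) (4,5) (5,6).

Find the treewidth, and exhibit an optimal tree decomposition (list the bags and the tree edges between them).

Treewidth 2.
One optimal decomposition is:
Bags: B1 = {2, 3, 4}  B2 = {3, 4, 5}  B3 = {3, 5, 6}  B4 = {1, 3, 4}  B5 = {0, 3, 4}
Tree: B1–B2, B2–B3, B1–B4, B1–B5

The largest bag has 3 vertices, giving width 2; this decomposition certifies tw(G) ≤ 2. On the other hand G contains the 3-clique {0, 3, 4}. A clique must lie in a single bag of any decomposition, so no decomposition can have width below 2. Hence tw(G) = 2 exactly.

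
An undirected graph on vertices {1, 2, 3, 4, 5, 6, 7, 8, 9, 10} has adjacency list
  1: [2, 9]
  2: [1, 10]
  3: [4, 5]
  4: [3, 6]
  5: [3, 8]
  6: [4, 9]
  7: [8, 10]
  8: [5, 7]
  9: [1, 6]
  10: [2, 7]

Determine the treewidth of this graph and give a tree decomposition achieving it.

Every bag has size at most 3, so the width is 3 − 1 = 2 and tw(G) ≤ 2. Since 7–10–2–1–9–6–4–3–5–8–7 is a cycle in G, G is not acyclic. Forests are exactly the graphs of treewidth ≤ 1, so tw(G) ≥ 2. Hence tw(G) = 2 exactly.

Treewidth 2.
One such decomposition:
Bags: B1 = {2, 7, 10}  B2 = {1, 2, 7}  B3 = {1, 7, 9}  B4 = {6, 7, 9}  B5 = {4, 6, 7}  B6 = {3, 4, 7}  B7 = {3, 5, 7}  B8 = {5, 7, 8}
Tree: B1–B2, B2–B3, B3–B4, B4–B5, B5–B6, B6–B7, B7–B8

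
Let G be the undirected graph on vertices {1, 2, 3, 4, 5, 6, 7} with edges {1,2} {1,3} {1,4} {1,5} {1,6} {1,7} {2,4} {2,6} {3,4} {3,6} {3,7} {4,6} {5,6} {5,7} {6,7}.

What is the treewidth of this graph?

3

A width-3 tree decomposition is:
Bags: B1 = {1, 2, 4, 6}  B2 = {1, 3, 4, 6}  B3 = {1, 3, 6, 7}  B4 = {1, 5, 6, 7}
Tree: B1–B2, B2–B3, B3–B4
Each bag holds 4 vertices, so the decomposition has width 3, which upper-bounds the treewidth. For the lower bound, the 4 vertices {1, 2, 4, 6} are pairwise adjacent, and any tree decomposition puts a clique entirely inside one bag — forcing width ≥ 3. Therefore the treewidth is 3.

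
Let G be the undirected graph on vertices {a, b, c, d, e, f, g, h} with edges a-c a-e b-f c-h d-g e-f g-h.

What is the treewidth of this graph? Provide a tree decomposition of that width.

The largest bag has 2 vertices, giving width 1; this decomposition certifies tw(G) ≤ 1. Any graph with an edge has treewidth ≥ 1, and G has the edge b–f. Combining the bounds, tw(G) = 1.

Treewidth 1.
Bags: B1 = {b, f}  B2 = {e, f}  B3 = {a, e}  B4 = {a, c}  B5 = {c, h}  B6 = {g, h}  B7 = {d, g}
Tree: B1–B2, B2–B3, B3–B4, B4–B5, B5–B6, B6–B7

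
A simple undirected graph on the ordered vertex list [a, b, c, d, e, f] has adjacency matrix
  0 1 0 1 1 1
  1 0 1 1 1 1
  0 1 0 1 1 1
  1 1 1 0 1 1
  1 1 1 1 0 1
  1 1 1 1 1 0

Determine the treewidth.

4

A width-4 tree decomposition is:
Bags: B1 = {b, c, d, e, f}  B2 = {a, b, d, e, f}
Tree: B1–B2
Every bag has size at most 5, so the width is 5 − 1 = 4 and tw(G) ≤ 4. For the lower bound, the 5 vertices {b, c, d, e, f} are pairwise adjacent, and any tree decomposition puts a clique entirely inside one bag — forcing width ≥ 4. Hence tw(G) = 4 exactly.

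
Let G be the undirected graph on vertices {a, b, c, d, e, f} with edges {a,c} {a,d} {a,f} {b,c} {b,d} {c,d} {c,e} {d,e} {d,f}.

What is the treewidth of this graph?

A width-2 tree decomposition is:
Bags: B1 = {a, c, d}  B2 = {b, c, d}  B3 = {c, d, e}  B4 = {a, d, f}
Tree: B1–B2, B2–B3, B1–B4
The largest bag has 3 vertices, giving width 2; this decomposition certifies tw(G) ≤ 2. Conversely, {c, d, e} is a clique of size 3, and the vertices of any clique must share a bag in every tree decomposition; so some bag has ≥ 3 vertices and tw(G) ≥ 2. The upper and lower bounds meet at 2, so that is the treewidth.

2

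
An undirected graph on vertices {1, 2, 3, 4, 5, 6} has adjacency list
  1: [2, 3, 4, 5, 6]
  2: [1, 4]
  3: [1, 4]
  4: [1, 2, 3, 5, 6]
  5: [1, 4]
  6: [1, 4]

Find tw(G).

A width-2 tree decomposition is:
Bags: B1 = {1, 4, 6}  B2 = {1, 4, 5}  B3 = {1, 2, 4}  B4 = {1, 3, 4}
Tree: B1–B2, B1–B3, B1–B4
Each bag holds 3 vertices, so the decomposition has width 2, which upper-bounds the treewidth. Conversely, {1, 2, 4} is a clique of size 3, and the vertices of any clique must share a bag in every tree decomposition; so some bag has ≥ 3 vertices and tw(G) ≥ 2. Therefore the treewidth is 2.

2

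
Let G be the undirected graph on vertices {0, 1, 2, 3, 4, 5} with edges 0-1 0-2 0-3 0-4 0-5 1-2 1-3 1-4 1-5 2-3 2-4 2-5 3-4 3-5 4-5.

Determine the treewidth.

5

A width-5 tree decomposition is:
Bags: B1 = {0, 1, 2, 3, 4, 5}
Tree: (single bag)
A single bag containing all 6 vertices is trivially a valid decomposition of width 5. On the other hand G contains the 6-clique {0, 1, 2, 3, 4, 5}. A clique must lie in a single bag of any decomposition, so no decomposition can have width below 5. The upper and lower bounds meet at 5, so that is the treewidth.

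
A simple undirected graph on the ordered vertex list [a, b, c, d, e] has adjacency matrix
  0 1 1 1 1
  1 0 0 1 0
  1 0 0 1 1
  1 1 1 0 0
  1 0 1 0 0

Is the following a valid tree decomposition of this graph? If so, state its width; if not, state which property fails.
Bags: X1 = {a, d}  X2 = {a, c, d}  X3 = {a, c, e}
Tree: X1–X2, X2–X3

No — vertex b appears in no bag.

A tree decomposition must satisfy three properties: every vertex lies in some bag; for every edge, both endpoints lie together in some bag; and for every vertex, the bags containing it form a connected subtree. Here vertex b appears in no bag, so the decomposition is invalid.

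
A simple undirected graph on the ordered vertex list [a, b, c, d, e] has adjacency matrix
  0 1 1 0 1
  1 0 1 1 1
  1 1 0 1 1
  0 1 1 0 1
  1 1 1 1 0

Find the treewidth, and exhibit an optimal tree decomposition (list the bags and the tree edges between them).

Each bag holds 4 vertices, so the decomposition has width 3, which upper-bounds the treewidth. Conversely, {b, c, d, e} is a clique of size 4, and the vertices of any clique must share a bag in every tree decomposition; so some bag has ≥ 4 vertices and tw(G) ≥ 3. Therefore the treewidth is 3.

Treewidth 3.
One optimal decomposition is:
Bags: B1 = {a, b, c, e}  B2 = {b, c, d, e}
Tree: B1–B2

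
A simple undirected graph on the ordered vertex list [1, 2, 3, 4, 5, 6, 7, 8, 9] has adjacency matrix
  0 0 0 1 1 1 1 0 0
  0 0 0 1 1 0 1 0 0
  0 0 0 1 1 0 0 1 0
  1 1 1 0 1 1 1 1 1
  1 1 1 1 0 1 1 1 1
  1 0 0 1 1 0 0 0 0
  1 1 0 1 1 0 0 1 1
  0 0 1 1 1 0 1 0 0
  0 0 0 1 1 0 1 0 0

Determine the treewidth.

A width-3 tree decomposition is:
Bags: B1 = {1, 4, 5, 7}  B2 = {4, 5, 7, 9}  B3 = {4, 5, 7, 8}  B4 = {1, 4, 5, 6}  B5 = {3, 4, 5, 8}  B6 = {2, 4, 5, 7}
Tree: B1–B2, B2–B3, B1–B4, B3–B5, B1–B6
Each bag holds 4 vertices, so the decomposition has width 3, which upper-bounds the treewidth. On the other hand G contains the 4-clique {3, 4, 5, 8}. A clique must lie in a single bag of any decomposition, so no decomposition can have width below 3. Combining the bounds, tw(G) = 3.

3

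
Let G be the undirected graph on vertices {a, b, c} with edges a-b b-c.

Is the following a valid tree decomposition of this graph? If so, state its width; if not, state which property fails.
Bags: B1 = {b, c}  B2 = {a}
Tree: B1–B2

No — edge (b,a) lies in no bag.

A tree decomposition must satisfy three properties: every vertex lies in some bag; for every edge, both endpoints lie together in some bag; and for every vertex, the bags containing it form a connected subtree. Here edge (b,a) lies in no bag, so the decomposition is invalid.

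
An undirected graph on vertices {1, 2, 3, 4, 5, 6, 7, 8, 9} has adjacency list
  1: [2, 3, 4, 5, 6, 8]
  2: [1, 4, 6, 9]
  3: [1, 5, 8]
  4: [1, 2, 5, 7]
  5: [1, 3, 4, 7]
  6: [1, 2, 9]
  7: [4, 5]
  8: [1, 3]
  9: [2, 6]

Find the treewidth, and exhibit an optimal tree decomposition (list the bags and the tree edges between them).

Each bag holds 3 vertices, so the decomposition has width 2, which upper-bounds the treewidth. On the other hand G contains the 3-clique {1, 3, 8}. A clique must lie in a single bag of any decomposition, so no decomposition can have width below 2. Therefore the treewidth is 2.

Treewidth 2.
One such decomposition:
Bags: B1 = {1, 2, 6}  B2 = {1, 2, 4}  B3 = {1, 4, 5}  B4 = {1, 3, 5}  B5 = {1, 3, 8}  B6 = {2, 6, 9}  B7 = {4, 5, 7}
Tree: B1–B2, B2–B3, B3–B4, B4–B5, B1–B6, B3–B7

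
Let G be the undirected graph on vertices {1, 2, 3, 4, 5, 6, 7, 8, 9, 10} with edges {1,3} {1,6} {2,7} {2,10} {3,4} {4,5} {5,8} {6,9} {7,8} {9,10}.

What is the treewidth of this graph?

2

A width-2 tree decomposition is:
Bags: B1 = {1, 6, 9}  B2 = {1, 9, 10}  B3 = {1, 2, 10}  B4 = {1, 2, 7}  B5 = {1, 7, 8}  B6 = {1, 5, 8}  B7 = {1, 4, 5}  B8 = {1, 3, 4}
Tree: B1–B2, B2–B3, B3–B4, B4–B5, B5–B6, B6–B7, B7–B8
Each bag holds 3 vertices, so the decomposition has width 2, which upper-bounds the treewidth. Since 1–6–9–10–2–7–8–5–4–3–1 is a cycle in G, G is not acyclic. Forests are exactly the graphs of treewidth ≤ 1, so tw(G) ≥ 2. Therefore the treewidth is 2.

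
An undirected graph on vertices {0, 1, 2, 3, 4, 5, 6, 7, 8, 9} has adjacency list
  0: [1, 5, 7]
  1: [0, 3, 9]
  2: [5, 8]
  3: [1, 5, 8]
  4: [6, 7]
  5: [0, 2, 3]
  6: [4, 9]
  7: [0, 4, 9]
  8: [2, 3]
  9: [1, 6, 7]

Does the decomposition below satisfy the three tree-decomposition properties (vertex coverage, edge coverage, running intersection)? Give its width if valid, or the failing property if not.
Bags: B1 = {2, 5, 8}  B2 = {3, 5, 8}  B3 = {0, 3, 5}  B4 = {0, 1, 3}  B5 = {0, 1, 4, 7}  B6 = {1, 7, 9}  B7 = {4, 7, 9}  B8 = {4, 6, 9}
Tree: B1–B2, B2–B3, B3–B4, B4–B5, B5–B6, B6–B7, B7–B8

A tree decomposition must satisfy three properties: every vertex lies in some bag; for every edge, both endpoints lie together in some bag; and for every vertex, the bags containing it form a connected subtree. Here bags containing vertex 4 are not connected in the tree, so the decomposition is invalid.

No — bags containing vertex 4 are not connected in the tree.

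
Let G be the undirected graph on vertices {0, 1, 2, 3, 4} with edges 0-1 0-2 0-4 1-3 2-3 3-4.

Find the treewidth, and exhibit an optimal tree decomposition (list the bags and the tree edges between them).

Treewidth 2.
Bags: B1 = {0, 1, 3}  B2 = {0, 2, 3}  B3 = {0, 3, 4}
Tree: B1–B2, B2–B3

Each bag holds 3 vertices, so the decomposition has width 2, which upper-bounds the treewidth. Since 0–1–3–2–0 is a cycle in G, G is not acyclic. Forests are exactly the graphs of treewidth ≤ 1, so tw(G) ≥ 2. Combining the bounds, tw(G) = 2.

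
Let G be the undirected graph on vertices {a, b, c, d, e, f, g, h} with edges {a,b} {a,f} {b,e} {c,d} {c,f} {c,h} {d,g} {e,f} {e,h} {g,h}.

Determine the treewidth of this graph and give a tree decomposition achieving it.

Treewidth 2.
One such decomposition:
Bags: B1 = {c, d, g}  B2 = {c, g, h}  B3 = {c, f, h}  B4 = {e, f, h}  B5 = {a, e, f}  B6 = {a, b, e}
Tree: B1–B2, B2–B3, B3–B4, B4–B5, B5–B6

Every bag has size at most 3, so the width is 3 − 1 = 2 and tw(G) ≤ 2. The edges d–g–h–c–d form a cycle, so G is not a tree and its treewidth is at least 2. The upper and lower bounds meet at 2, so that is the treewidth.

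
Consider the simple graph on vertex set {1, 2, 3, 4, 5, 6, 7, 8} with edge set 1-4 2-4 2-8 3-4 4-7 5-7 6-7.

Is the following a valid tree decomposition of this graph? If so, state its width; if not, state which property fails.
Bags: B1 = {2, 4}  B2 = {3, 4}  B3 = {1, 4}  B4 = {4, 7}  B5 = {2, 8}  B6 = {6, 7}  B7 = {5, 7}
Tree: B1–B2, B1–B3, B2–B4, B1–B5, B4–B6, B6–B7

Checking the three conditions: (i) the bags cover all of {1, 2, 3, 4, 5, 6, 7, 8}; (ii) for each edge, some bag contains both endpoints; (iii) the bags containing any fixed vertex form a subtree. All hold, so the decomposition is valid with width 2 − 1 = 1.

Yes; width 1.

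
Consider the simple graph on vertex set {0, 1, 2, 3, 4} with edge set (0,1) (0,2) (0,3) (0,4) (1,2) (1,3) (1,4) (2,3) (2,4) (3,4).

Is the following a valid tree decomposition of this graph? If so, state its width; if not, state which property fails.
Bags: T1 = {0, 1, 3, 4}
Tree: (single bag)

A tree decomposition must satisfy three properties: every vertex lies in some bag; for every edge, both endpoints lie together in some bag; and for every vertex, the bags containing it form a connected subtree. Here vertex 2 appears in no bag, so the decomposition is invalid.

No — vertex 2 appears in no bag.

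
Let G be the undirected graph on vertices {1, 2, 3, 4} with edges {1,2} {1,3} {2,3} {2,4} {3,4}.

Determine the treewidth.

2

A width-2 tree decomposition is:
Bags: B1 = {2, 3, 4}  B2 = {1, 2, 3}
Tree: B1–B2
Every bag has size at most 3, so the width is 3 − 1 = 2 and tw(G) ≤ 2. On the other hand G contains the 3-clique {1, 2, 3}. A clique must lie in a single bag of any decomposition, so no decomposition can have width below 2. Hence tw(G) = 2 exactly.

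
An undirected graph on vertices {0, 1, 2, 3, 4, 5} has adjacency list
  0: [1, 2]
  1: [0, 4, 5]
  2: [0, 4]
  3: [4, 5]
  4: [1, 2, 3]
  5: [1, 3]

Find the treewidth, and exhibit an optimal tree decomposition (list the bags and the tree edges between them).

Every bag has size at most 3, so the width is 3 − 1 = 2 and tw(G) ≤ 2. Since 0–2–4–1–0 is a cycle in G, G is not acyclic. Forests are exactly the graphs of treewidth ≤ 1, so tw(G) ≥ 2. Therefore the treewidth is 2.

Treewidth 2.
Bags: B1 = {0, 1, 2}  B2 = {1, 2, 4}  B3 = {1, 4, 5}  B4 = {3, 4, 5}
Tree: B1–B2, B2–B3, B3–B4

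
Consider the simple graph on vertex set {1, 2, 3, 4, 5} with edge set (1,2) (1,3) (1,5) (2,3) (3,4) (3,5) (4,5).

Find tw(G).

A width-2 tree decomposition is:
Bags: B1 = {1, 3, 5}  B2 = {3, 4, 5}  B3 = {1, 2, 3}
Tree: B1–B2, B1–B3
Every bag has size at most 3, so the width is 3 − 1 = 2 and tw(G) ≤ 2. On the other hand G contains the 3-clique {1, 2, 3}. A clique must lie in a single bag of any decomposition, so no decomposition can have width below 2. Therefore the treewidth is 2.

2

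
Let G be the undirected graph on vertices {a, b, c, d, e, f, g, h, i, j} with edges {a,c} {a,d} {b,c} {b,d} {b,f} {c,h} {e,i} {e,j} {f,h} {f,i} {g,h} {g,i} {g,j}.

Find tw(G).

A width-2 tree decomposition is:
Bags: B1 = {e, g, j}  B2 = {e, g, i}  B3 = {g, h, i}  B4 = {f, h, i}  B5 = {c, f, h}  B6 = {b, c, f}  B7 = {a, b, c}  B8 = {a, b, d}
Tree: B1–B2, B2–B3, B3–B4, B4–B5, B5–B6, B6–B7, B7–B8
Each bag holds 3 vertices, so the decomposition has width 2, which upper-bounds the treewidth. The edges j–e–i–g–j form a cycle, so G is not a tree and its treewidth is at least 2. Hence tw(G) = 2 exactly.

2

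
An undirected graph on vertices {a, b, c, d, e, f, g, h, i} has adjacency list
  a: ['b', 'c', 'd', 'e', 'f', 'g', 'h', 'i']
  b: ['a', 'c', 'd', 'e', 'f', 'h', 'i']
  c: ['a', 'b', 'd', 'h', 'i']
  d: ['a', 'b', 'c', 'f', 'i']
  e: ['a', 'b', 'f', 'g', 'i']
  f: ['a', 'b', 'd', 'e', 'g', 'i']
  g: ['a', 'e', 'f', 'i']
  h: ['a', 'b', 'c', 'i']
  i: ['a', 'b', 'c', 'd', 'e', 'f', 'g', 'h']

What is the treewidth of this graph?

A width-4 tree decomposition is:
Bags: B1 = {a, b, d, f, i}  B2 = {a, b, c, d, i}  B3 = {a, b, e, f, i}  B4 = {a, e, f, g, i}  B5 = {a, b, c, h, i}
Tree: B1–B2, B1–B3, B3–B4, B2–B5
Each bag holds 5 vertices, so the decomposition has width 4, which upper-bounds the treewidth. For the lower bound, the 5 vertices {a, e, f, g, i} are pairwise adjacent, and any tree decomposition puts a clique entirely inside one bag — forcing width ≥ 4. Combining the bounds, tw(G) = 4.

4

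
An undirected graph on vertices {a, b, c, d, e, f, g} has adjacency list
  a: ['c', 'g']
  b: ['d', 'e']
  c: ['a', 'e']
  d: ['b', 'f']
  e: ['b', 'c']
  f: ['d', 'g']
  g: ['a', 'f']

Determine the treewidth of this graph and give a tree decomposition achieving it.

Treewidth 2.
One optimal decomposition is:
Bags: B1 = {b, c, e}  B2 = {a, b, c}  B3 = {a, b, g}  B4 = {b, f, g}  B5 = {b, d, f}
Tree: B1–B2, B2–B3, B3–B4, B4–B5

Each bag holds 3 vertices, so the decomposition has width 2, which upper-bounds the treewidth. For the lower bound, G contains the cycle b–e–c–a–g–f–d–b, so G is not a forest; only forests have treewidth ≤ 1, hence tw(G) ≥ 2. Combining the bounds, tw(G) = 2.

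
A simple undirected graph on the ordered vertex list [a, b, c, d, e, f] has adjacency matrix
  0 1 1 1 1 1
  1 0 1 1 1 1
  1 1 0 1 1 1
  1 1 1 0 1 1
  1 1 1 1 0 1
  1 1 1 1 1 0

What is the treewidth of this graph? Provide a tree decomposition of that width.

A single bag containing all 6 vertices is trivially a valid decomposition of width 5. Conversely, {a, b, c, d, e, f} is a clique of size 6, and the vertices of any clique must share a bag in every tree decomposition; so some bag has ≥ 6 vertices and tw(G) ≥ 5. Combining the bounds, tw(G) = 5.

Treewidth 5.
One optimal decomposition is:
Bags: B1 = {a, b, c, d, e, f}
Tree: (single bag)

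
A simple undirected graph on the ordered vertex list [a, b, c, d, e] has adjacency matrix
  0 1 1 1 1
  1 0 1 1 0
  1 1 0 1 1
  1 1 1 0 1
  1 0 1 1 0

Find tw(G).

3

A width-3 tree decomposition is:
Bags: B1 = {a, c, d, e}  B2 = {a, b, c, d}
Tree: B1–B2
The largest bag has 4 vertices, giving width 3; this decomposition certifies tw(G) ≤ 3. Conversely, {a, c, d, e} is a clique of size 4, and the vertices of any clique must share a bag in every tree decomposition; so some bag has ≥ 4 vertices and tw(G) ≥ 3. Therefore the treewidth is 3.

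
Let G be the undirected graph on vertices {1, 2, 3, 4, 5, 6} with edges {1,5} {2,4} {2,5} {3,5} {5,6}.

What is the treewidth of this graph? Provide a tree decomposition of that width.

Treewidth 1.
One such decomposition:
Bags: B1 = {5, 6}  B2 = {1, 5}  B3 = {3, 5}  B4 = {2, 5}  B5 = {2, 4}
Tree: B1–B2, B1–B3, B1–B4, B4–B5

Every bag has size at most 2, so the width is 2 − 1 = 1 and tw(G) ≤ 1. Any graph with an edge has treewidth ≥ 1, and G has the edge 5–6. Hence tw(G) = 1 exactly.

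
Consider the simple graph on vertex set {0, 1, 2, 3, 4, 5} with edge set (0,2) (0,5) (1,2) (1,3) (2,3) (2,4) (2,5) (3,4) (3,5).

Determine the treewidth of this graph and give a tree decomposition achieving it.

Each bag holds 3 vertices, so the decomposition has width 2, which upper-bounds the treewidth. Conversely, {0, 2, 5} is a clique of size 3, and the vertices of any clique must share a bag in every tree decomposition; so some bag has ≥ 3 vertices and tw(G) ≥ 2. Hence tw(G) = 2 exactly.

Treewidth 2.
Bags: B1 = {1, 2, 3}  B2 = {2, 3, 5}  B3 = {2, 3, 4}  B4 = {0, 2, 5}
Tree: B1–B2, B1–B3, B2–B4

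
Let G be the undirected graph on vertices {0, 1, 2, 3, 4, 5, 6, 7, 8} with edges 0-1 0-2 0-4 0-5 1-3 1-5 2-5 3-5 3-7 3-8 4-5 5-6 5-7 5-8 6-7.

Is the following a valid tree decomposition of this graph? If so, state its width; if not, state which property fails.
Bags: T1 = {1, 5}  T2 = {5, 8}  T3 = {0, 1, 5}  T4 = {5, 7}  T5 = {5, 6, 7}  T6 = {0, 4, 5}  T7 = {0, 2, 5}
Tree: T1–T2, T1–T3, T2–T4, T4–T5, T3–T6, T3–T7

A tree decomposition must satisfy three properties: every vertex lies in some bag; for every edge, both endpoints lie together in some bag; and for every vertex, the bags containing it form a connected subtree. Here vertex 3 appears in no bag, so the decomposition is invalid.

No — vertex 3 appears in no bag.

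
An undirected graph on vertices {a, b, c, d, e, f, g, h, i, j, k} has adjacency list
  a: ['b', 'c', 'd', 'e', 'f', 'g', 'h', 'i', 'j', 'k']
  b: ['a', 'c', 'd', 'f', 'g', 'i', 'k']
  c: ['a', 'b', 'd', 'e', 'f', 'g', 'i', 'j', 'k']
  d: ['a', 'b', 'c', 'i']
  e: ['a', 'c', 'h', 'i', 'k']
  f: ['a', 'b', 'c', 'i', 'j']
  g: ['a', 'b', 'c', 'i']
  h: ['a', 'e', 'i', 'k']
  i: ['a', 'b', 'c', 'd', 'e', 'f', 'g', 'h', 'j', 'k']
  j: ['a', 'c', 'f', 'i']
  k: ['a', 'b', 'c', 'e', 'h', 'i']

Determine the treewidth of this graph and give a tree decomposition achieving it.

Treewidth 4.
Bags: B1 = {a, b, c, d, i}  B2 = {a, b, c, g, i}  B3 = {a, b, c, i, k}  B4 = {a, b, c, f, i}  B5 = {a, c, e, i, k}  B6 = {a, e, h, i, k}  B7 = {a, c, f, i, j}
Tree: B1–B2, B1–B3, B1–B4, B3–B5, B5–B6, B4–B7

The largest bag has 5 vertices, giving width 4; this decomposition certifies tw(G) ≤ 4. For the lower bound, the 5 vertices {a, e, h, i, k} are pairwise adjacent, and any tree decomposition puts a clique entirely inside one bag — forcing width ≥ 4. Combining the bounds, tw(G) = 4.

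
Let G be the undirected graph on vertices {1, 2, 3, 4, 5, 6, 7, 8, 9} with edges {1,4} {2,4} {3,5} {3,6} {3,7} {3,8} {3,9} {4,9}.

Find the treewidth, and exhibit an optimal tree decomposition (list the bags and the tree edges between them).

Each bag holds 2 vertices, so the decomposition has width 1, which upper-bounds the treewidth. G has an edge, so its treewidth is at least 1. The upper and lower bounds meet at 1, so that is the treewidth.

Treewidth 1.
One optimal decomposition is:
Bags: B1 = {3, 9}  B2 = {4, 9}  B3 = {3, 8}  B4 = {3, 6}  B5 = {3, 7}  B6 = {2, 4}  B7 = {3, 5}  B8 = {1, 4}
Tree: B1–B2, B1–B3, B1–B4, B3–B5, B2–B6, B4–B7, B2–B8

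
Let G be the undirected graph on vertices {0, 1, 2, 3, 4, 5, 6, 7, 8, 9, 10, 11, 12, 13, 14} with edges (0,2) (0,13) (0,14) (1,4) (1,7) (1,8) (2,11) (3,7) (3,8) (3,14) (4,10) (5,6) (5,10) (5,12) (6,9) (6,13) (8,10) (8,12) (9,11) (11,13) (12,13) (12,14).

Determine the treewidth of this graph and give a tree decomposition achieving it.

The largest bag has 4 vertices, giving width 3; this decomposition certifies tw(G) ≤ 3. For the lower bound: the 4 vertex sets {2,9,11}, {0}, {13}, {5,6,12,14} are disjoint, each induces a connected subgraph, and every pair is joined by at least one edge of G. Contracting each set to a single vertex therefore yields K_{4} as a minor, and since treewidth is minor-monotone, tw(G) ≥ tw(K_{4}) = 3. The upper and lower bounds meet at 3, so that is the treewidth.

Treewidth 3.
One optimal decomposition is:
Bags: B1 = {0, 2, 9, 11}  B2 = {0, 9, 11, 13}  B3 = {0, 6, 9, 13}  B4 = {0, 6, 13, 14}  B5 = {6, 12, 13, 14}  B6 = {5, 6, 12, 14}  B7 = {3, 5, 12, 14}  B8 = {3, 5, 8, 12}  B9 = {3, 5, 8, 10}  B10 = {3, 7, 8, 10}  B11 = {1, 7, 8, 10}  B12 = {1, 4, 7, 10}
Tree: B1–B2, B2–B3, B3–B4, B4–B5, B5–B6, B6–B7, B7–B8, B8–B9, B9–B10, B10–B11, B11–B12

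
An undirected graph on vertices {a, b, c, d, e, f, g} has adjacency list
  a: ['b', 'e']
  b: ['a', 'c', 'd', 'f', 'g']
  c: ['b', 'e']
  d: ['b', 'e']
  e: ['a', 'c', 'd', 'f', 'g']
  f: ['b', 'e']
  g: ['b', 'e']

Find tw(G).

2

A width-2 tree decomposition is:
Bags: B1 = {b, d, e}  B2 = {b, c, e}  B3 = {b, e, f}  B4 = {b, e, g}  B5 = {a, b, e}
Tree: B1–B2, B2–B3, B3–B4, B4–B5
Every bag has size at most 3, so the width is 3 − 1 = 2 and tw(G) ≤ 2. For the lower bound, G contains the cycle b–d–e–c–b, so G is not a forest; only forests have treewidth ≤ 1, hence tw(G) ≥ 2. Combining the bounds, tw(G) = 2.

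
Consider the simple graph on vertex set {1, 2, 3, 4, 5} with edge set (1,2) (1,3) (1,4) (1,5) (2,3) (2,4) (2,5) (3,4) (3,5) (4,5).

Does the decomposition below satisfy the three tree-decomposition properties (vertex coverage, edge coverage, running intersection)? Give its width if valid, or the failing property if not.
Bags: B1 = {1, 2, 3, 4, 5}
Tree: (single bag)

Yes; width 4.

Every vertex of G appears in some bag (union = {1, 2, 3, 4, 5}); every edge is covered by a bag; and for each vertex v the set of bags containing v is connected in the bag tree. The decomposition is therefore valid. The largest bag has 5 vertices, so the width is 4.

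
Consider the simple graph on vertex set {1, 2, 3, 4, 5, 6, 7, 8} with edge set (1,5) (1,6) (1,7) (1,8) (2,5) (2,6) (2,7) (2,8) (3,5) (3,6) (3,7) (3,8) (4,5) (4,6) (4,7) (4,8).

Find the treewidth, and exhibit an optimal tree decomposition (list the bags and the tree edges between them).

Treewidth 4.
One such decomposition:
Bags: B1 = {3, 5, 6, 7, 8}  B2 = {1, 5, 6, 7, 8}  B3 = {2, 5, 6, 7, 8}  B4 = {4, 5, 6, 7, 8}
Tree: B1–B2, B2–B3, B3–B4

Every bag has size at most 5, so the width is 5 − 1 = 4 and tw(G) ≤ 4. For the lower bound: the 5 vertex sets {3,5}, {1,7}, {2,6}, {8}, {4} are disjoint, each induces a connected subgraph, and every pair is joined by at least one edge of G. Contracting each set to a single vertex therefore yields K_{5} as a minor, and since treewidth is minor-monotone, tw(G) ≥ tw(K_{5}) = 4. Hence tw(G) = 4 exactly.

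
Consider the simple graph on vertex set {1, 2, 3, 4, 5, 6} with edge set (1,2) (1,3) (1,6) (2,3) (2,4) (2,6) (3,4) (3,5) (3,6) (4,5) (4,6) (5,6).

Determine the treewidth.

3

A width-3 tree decomposition is:
Bags: B1 = {2, 3, 4, 6}  B2 = {1, 2, 3, 6}  B3 = {3, 4, 5, 6}
Tree: B1–B2, B1–B3
Each bag holds 4 vertices, so the decomposition has width 3, which upper-bounds the treewidth. Conversely, {1, 2, 3, 6} is a clique of size 4, and the vertices of any clique must share a bag in every tree decomposition; so some bag has ≥ 4 vertices and tw(G) ≥ 3. Hence tw(G) = 3 exactly.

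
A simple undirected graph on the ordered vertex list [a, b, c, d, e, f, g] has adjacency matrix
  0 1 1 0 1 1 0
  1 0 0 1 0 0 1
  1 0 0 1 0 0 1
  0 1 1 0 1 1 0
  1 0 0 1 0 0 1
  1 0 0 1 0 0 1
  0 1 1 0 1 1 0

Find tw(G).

3

A width-3 tree decomposition is:
Bags: B1 = {a, d, f, g}  B2 = {a, d, e, g}  B3 = {a, b, d, g}  B4 = {a, c, d, g}
Tree: B1–B2, B2–B3, B3–B4
Each bag holds 4 vertices, so the decomposition has width 3, which upper-bounds the treewidth. For the lower bound: the 4 vertex sets {d,f}, {a,e}, {g}, {b} are disjoint, each induces a connected subgraph, and every pair is joined by at least one edge of G. Contracting each set to a single vertex therefore yields K_{4} as a minor, and since treewidth is minor-monotone, tw(G) ≥ tw(K_{4}) = 3. Therefore the treewidth is 3.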